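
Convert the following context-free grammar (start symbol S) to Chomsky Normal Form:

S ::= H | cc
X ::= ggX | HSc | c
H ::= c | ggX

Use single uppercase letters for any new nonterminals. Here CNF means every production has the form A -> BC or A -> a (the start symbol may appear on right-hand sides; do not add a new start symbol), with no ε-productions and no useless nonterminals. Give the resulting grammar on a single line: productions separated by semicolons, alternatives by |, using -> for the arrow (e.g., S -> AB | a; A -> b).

No ε-productions.
After unit-elimination: S -> c | cc | ggX; H -> c | ggX; X -> c | HSc | ggX.
TERM: introduce B -> c, A -> g and substitute in every rule of length ≥2.
BIN: H -> AAX becomes H -> AC, C -> AX; S -> AAX becomes S -> AD, D -> AX; X -> AAX becomes X -> AE, E -> AX; X -> HSB becomes X -> HF, F -> SB.

S -> c | AD | BB; A -> g; B -> c; C -> AX; D -> AX; E -> AX; F -> SB; H -> c | AC; X -> c | AE | HF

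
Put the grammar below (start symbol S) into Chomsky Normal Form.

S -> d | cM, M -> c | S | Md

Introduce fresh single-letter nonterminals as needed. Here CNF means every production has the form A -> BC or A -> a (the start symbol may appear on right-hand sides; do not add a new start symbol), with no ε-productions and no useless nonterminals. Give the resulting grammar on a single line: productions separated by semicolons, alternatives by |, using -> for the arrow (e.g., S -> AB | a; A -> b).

S -> d | BM; A -> d; B -> c; M -> c | d | BM | MA

No ε-productions.
After unit-elimination: S -> d | cM; M -> c | d | Md | cM.
TERM: introduce B -> c, A -> d and substitute in every rule of length ≥2.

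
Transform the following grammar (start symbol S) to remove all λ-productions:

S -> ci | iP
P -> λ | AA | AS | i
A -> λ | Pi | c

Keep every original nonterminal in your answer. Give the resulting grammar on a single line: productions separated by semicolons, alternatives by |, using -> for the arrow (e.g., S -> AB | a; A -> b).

S -> i | ci | iP; A -> c | i | Pi; P -> A | S | i | AA | AS

Nullable set: {A, P}.
S -> iP: P nullable, giving i | iP.
Drop A -> λ.
A -> Pi: P nullable, giving Pi | i.
Drop P -> λ.
P -> AA: A, A nullable, giving A | AA.
P -> AS: A nullable, giving AS | S.
Unchanged (no nullable symbols): S -> ci; A -> c; P -> i.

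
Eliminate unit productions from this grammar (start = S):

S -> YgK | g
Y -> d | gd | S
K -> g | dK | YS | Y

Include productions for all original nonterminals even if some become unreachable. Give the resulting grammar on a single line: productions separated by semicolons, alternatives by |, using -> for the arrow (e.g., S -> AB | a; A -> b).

S -> g | YgK; K -> d | g | YS | dK | gd | YgK; Y -> d | g | gd | YgK

Unit productions: K->Y, Y->S.
Unit pairs (A ⇒* B via units): (K,S), (K,Y), (Y,S).
S: inherits non-unit rules of {S} → YgK | g.
K: inherits non-unit rules of {K, S, Y} → YS | YgK | d | dK | g | gd.
Y: inherits non-unit rules of {S, Y} → YgK | d | g | gd.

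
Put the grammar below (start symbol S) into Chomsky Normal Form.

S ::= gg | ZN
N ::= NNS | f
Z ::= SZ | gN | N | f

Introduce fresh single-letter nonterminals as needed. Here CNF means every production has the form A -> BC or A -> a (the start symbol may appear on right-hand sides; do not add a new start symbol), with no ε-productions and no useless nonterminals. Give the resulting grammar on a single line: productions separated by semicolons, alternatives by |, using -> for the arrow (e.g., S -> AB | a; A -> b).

No ε-productions.
After unit-elimination: S -> ZN | gg; N -> f | NNS; Z -> f | SZ | gN | NNS.
TERM: introduce A -> g and substitute in every rule of length ≥2.
BIN: N -> NNS becomes N -> NB, B -> NS; Z -> NNS becomes Z -> NC, C -> NS.

S -> AA | ZN; A -> g; B -> NS; C -> NS; N -> f | NB; Z -> f | AN | NC | SZ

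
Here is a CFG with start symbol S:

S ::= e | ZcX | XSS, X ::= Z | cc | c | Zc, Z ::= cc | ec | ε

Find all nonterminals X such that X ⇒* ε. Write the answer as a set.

Directly nullable (have an ε-rule): {Z}.
X is nullable via X -> Z (every symbol on the right is already known nullable).
Not nullable: S — each has a terminal in every rule's right-hand side or depends on a non-nullable symbol.

{X, Z}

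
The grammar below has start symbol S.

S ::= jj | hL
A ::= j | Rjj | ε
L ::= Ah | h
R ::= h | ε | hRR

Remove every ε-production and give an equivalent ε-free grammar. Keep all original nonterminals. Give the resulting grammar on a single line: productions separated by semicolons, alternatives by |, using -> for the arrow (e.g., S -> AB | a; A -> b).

S -> hL | jj; A -> j | jj | Rjj; L -> h | Ah; R -> h | hR | hRR

Nullable set: {A, R}.
Drop A -> ε.
A -> Rjj: R nullable, giving Rjj | jj.
L -> Ah: A nullable, giving Ah | h.
Drop R -> ε.
R -> hRR: R, R nullable, giving h | hR | hRR.
Unchanged (no nullable symbols): S -> hL; S -> jj; A -> j; L -> h; R -> h.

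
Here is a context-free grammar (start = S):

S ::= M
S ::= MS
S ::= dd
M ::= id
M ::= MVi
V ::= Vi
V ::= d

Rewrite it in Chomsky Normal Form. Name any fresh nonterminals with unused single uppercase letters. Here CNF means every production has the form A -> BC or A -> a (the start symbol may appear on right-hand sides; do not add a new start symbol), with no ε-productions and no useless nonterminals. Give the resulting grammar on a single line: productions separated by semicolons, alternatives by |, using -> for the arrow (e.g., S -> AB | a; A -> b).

No ε-productions.
After unit-elimination: S -> MS | dd | id | MVi; M -> id | MVi; V -> d | Vi.
TERM: introduce B -> d, A -> i and substitute in every rule of length ≥2.
BIN: M -> MVA becomes M -> MC, C -> VA; S -> MVA becomes S -> MD, D -> VA.

S -> AB | BB | MD | MS; A -> i; B -> d; C -> VA; D -> VA; M -> AB | MC; V -> d | VA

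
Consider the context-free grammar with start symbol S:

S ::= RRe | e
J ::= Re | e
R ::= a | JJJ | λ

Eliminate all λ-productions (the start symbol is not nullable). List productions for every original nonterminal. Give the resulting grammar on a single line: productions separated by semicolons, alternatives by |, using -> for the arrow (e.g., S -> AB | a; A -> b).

Nullable set: {R}.
S -> RRe: R, R nullable, giving RRe | Re | e.
J -> Re: R nullable, giving Re | e.
Drop R -> λ.
Unchanged (no nullable symbols): S -> e; J -> e; R -> JJJ; R -> a.

S -> e | Re | RRe; J -> e | Re; R -> a | JJJ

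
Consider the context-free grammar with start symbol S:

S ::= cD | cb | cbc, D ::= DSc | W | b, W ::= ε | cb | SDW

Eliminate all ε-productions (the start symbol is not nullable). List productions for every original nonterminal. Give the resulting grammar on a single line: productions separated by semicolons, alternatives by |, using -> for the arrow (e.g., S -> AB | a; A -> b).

Nullable set: {D, W}.
S -> cD: D nullable, giving c | cD.
D -> DSc: D nullable, giving DSc | Sc.
D -> W: W nullable, giving W.
Drop W -> ε.
W -> SDW: D, W nullable, giving S | SD | SDW | SW.
Unchanged (no nullable symbols): S -> cb; S -> cbc; D -> b; W -> cb.

S -> c | cD | cb | cbc; D -> W | b | Sc | DSc; W -> S | SD | SW | cb | SDW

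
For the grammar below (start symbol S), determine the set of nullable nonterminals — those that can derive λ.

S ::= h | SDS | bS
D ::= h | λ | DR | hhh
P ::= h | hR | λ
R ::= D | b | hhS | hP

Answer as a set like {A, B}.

{D, P, R}

Directly nullable (have an ε-rule): {D, P}.
R is nullable via R -> D (every symbol on the right is already known nullable).
Not nullable: S — each has a terminal in every rule's right-hand side or depends on a non-nullable symbol.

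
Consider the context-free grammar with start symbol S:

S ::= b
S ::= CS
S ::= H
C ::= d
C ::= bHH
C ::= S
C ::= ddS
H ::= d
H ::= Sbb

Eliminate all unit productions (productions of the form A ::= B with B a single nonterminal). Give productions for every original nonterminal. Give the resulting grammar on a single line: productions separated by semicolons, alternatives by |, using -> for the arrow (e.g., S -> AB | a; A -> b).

S -> b | d | CS | Sbb; C -> b | d | CS | Sbb | bHH | ddS; H -> d | Sbb

Unit productions: C->S, S->H.
Unit pairs (A ⇒* B via units): (C,H), (C,S), (S,H).
S: inherits non-unit rules of {H, S} → CS | Sbb | b | d.
C: inherits non-unit rules of {C, H, S} → CS | Sbb | b | bHH | d | ddS.
H: inherits non-unit rules of {H} → Sbb | d.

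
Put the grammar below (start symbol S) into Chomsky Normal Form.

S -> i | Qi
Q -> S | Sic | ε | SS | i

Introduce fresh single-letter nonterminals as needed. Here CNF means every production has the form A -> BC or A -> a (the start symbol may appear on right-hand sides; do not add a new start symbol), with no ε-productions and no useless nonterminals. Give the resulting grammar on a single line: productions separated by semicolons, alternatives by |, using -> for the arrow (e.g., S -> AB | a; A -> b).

S -> i | QA; A -> i; B -> c; C -> AB; Q -> i | QA | SC | SS

Nullable: {Q}; after ε-elimination: S -> i | Qi; Q -> S | i | SS | Sic.
After unit-elimination: S -> i | Qi; Q -> i | Qi | SS | Sic.
TERM: introduce B -> c, A -> i and substitute in every rule of length ≥2.
BIN: Q -> SAB becomes Q -> SC, C -> AB.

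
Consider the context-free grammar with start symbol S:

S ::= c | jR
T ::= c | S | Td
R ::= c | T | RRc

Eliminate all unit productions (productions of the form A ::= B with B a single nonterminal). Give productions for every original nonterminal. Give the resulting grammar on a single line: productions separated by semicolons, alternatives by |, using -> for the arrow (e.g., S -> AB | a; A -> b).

Unit productions: R->T, T->S.
Unit pairs (A ⇒* B via units): (R,S), (R,T), (T,S).
S: inherits non-unit rules of {S} → c | jR.
R: inherits non-unit rules of {R, S, T} → RRc | Td | c | jR.
T: inherits non-unit rules of {S, T} → Td | c | jR.

S -> c | jR; R -> c | Td | jR | RRc; T -> c | Td | jR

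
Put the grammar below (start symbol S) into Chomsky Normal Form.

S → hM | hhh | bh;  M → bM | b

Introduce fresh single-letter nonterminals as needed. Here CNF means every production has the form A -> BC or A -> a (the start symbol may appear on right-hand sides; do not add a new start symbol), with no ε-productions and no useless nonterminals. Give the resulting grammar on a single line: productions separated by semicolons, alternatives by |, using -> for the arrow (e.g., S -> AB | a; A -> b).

No ε-productions.
No unit productions to eliminate.
TERM: introduce A -> b, B -> h and substitute in every rule of length ≥2.
BIN: S -> BBB becomes S -> BC, C -> BB.

S -> AB | BC | BM; A -> b; B -> h; C -> BB; M -> b | AM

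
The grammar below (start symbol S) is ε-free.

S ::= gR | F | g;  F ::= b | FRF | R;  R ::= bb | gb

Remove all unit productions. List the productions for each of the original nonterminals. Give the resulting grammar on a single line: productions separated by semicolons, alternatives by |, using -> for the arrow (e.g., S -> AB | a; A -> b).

Unit productions: F->R, S->F.
Unit pairs (A ⇒* B via units): (F,R), (S,F), (S,R).
S: inherits non-unit rules of {F, R, S} → FRF | b | bb | g | gR | gb.
F: inherits non-unit rules of {F, R} → FRF | b | bb | gb.
R: inherits non-unit rules of {R} → bb | gb.

S -> b | g | bb | gR | gb | FRF; F -> b | bb | gb | FRF; R -> bb | gb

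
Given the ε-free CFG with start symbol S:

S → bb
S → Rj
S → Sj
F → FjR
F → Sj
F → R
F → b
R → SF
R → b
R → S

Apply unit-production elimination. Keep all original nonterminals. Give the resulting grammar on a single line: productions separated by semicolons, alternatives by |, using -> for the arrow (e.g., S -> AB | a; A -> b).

S -> Rj | Sj | bb; F -> b | Rj | SF | Sj | bb | FjR; R -> b | Rj | SF | Sj | bb

Unit productions: F->R, R->S.
Unit pairs (A ⇒* B via units): (F,R), (F,S), (R,S).
S: inherits non-unit rules of {S} → Rj | Sj | bb.
F: inherits non-unit rules of {F, R, S} → FjR | Rj | SF | Sj | b | bb.
R: inherits non-unit rules of {R, S} → Rj | SF | Sj | b | bb.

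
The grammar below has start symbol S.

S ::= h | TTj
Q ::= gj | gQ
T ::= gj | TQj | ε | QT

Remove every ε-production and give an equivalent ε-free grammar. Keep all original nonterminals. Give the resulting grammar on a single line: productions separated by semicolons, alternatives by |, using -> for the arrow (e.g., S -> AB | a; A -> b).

S -> h | j | Tj | TTj; Q -> gQ | gj; T -> Q | QT | Qj | gj | TQj

Nullable set: {T}.
S -> TTj: T, T nullable, giving TTj | Tj | j.
Drop T -> ε.
T -> QT: T nullable, giving Q | QT.
T -> TQj: T nullable, giving Qj | TQj.
Unchanged (no nullable symbols): S -> h; Q -> gQ; Q -> gj; T -> gj.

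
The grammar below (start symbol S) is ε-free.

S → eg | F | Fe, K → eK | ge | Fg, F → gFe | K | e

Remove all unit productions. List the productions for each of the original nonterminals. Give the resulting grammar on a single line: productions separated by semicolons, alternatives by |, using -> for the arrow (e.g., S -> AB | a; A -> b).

Unit productions: F->K, S->F.
Unit pairs (A ⇒* B via units): (F,K), (S,F), (S,K).
S: inherits non-unit rules of {F, K, S} → Fe | Fg | e | eK | eg | gFe | ge.
F: inherits non-unit rules of {F, K} → Fg | e | eK | gFe | ge.
K: inherits non-unit rules of {K} → Fg | eK | ge.

S -> e | Fe | Fg | eK | eg | ge | gFe; F -> e | Fg | eK | ge | gFe; K -> Fg | eK | ge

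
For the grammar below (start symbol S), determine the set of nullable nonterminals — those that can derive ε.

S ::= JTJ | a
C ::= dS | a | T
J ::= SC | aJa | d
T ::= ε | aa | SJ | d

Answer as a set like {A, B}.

{C, T}

Directly nullable (have an ε-rule): {T}.
C is nullable via C -> T (every symbol on the right is already known nullable).
Not nullable: J, S — each has a terminal in every rule's right-hand side or depends on a non-nullable symbol.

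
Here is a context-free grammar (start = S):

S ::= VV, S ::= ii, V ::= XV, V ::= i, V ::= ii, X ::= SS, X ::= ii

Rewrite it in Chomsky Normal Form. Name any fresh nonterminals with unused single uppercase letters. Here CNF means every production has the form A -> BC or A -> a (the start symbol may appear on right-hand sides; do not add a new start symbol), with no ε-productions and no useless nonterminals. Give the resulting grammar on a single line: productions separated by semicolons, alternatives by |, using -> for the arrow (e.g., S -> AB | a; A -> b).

No ε-productions.
No unit productions to eliminate.
TERM: introduce A -> i and substitute in every rule of length ≥2.

S -> AA | VV; A -> i; V -> i | AA | XV; X -> AA | SS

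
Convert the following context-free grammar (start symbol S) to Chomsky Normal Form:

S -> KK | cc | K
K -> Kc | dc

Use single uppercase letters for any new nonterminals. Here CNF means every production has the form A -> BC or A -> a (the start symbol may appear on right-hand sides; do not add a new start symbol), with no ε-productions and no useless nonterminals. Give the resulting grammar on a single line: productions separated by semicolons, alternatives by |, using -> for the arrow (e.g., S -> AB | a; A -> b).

No ε-productions.
After unit-elimination: S -> KK | Kc | cc | dc; K -> Kc | dc.
TERM: introduce A -> c, B -> d and substitute in every rule of length ≥2.

S -> AA | BA | KA | KK; A -> c; B -> d; K -> BA | KA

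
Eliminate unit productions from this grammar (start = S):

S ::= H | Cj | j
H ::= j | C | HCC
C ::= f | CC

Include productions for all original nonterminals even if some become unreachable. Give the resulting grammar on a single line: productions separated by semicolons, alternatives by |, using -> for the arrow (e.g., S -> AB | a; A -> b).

Unit productions: H->C, S->H.
Unit pairs (A ⇒* B via units): (H,C), (S,C), (S,H).
S: inherits non-unit rules of {C, H, S} → CC | Cj | HCC | f | j.
C: inherits non-unit rules of {C} → CC | f.
H: inherits non-unit rules of {C, H} → CC | HCC | f | j.

S -> f | j | CC | Cj | HCC; C -> f | CC; H -> f | j | CC | HCC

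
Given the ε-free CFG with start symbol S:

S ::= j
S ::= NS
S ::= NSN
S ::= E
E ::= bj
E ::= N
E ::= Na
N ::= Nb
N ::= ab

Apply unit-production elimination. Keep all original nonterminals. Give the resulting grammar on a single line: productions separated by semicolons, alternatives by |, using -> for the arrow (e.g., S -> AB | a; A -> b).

Unit productions: E->N, S->E.
Unit pairs (A ⇒* B via units): (E,N), (S,E), (S,N).
S: inherits non-unit rules of {E, N, S} → NS | NSN | Na | Nb | ab | bj | j.
E: inherits non-unit rules of {E, N} → Na | Nb | ab | bj.
N: inherits non-unit rules of {N} → Nb | ab.

S -> j | NS | Na | Nb | ab | bj | NSN; E -> Na | Nb | ab | bj; N -> Nb | ab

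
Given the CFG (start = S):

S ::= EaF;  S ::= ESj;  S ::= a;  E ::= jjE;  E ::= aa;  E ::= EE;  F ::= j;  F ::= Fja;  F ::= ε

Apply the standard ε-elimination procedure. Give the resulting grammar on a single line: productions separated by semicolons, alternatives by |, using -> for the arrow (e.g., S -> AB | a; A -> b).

S -> a | Ea | ESj | EaF; E -> EE | aa | jjE; F -> j | ja | Fja

Nullable set: {F}.
S -> EaF: F nullable, giving Ea | EaF.
Drop F -> ε.
F -> Fja: F nullable, giving Fja | ja.
Unchanged (no nullable symbols): S -> ESj; S -> a; E -> EE; E -> aa; E -> jjE; F -> j.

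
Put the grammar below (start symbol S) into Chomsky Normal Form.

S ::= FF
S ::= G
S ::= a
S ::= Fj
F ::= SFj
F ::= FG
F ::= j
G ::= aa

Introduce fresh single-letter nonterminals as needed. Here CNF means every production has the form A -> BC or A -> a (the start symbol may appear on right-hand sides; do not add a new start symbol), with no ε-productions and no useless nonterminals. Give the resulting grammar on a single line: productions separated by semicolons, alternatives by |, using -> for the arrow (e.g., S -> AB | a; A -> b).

S -> a | BB | FA | FF; A -> j; B -> a; C -> FA; F -> j | FG | SC; G -> BB

No ε-productions.
After unit-elimination: S -> a | FF | Fj | aa; F -> j | FG | SFj; G -> aa.
TERM: introduce B -> a, A -> j and substitute in every rule of length ≥2.
BIN: F -> SFA becomes F -> SC, C -> FA.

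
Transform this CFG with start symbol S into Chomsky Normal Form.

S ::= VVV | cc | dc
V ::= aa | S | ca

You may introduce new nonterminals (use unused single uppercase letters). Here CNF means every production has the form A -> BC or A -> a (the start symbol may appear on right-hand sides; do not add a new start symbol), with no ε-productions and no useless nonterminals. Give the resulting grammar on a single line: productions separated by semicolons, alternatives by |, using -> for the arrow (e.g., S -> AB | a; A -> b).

S -> AA | BA | VD; A -> c; B -> d; C -> a; D -> VV; E -> VV; V -> AA | AC | BA | CC | VE

No ε-productions.
After unit-elimination: S -> cc | dc | VVV; V -> aa | ca | cc | dc | VVV.
TERM: introduce C -> a, A -> c, B -> d and substitute in every rule of length ≥2.
BIN: S -> VVV becomes S -> VD, D -> VV; V -> VVV becomes V -> VE, E -> VV.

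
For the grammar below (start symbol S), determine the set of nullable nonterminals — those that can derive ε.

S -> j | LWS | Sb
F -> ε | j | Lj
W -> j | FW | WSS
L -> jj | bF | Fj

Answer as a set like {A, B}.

Directly nullable (have an ε-rule): {F}.
Not nullable: L, S, W — each has a terminal in every rule's right-hand side or depends on a non-nullable symbol.

{F}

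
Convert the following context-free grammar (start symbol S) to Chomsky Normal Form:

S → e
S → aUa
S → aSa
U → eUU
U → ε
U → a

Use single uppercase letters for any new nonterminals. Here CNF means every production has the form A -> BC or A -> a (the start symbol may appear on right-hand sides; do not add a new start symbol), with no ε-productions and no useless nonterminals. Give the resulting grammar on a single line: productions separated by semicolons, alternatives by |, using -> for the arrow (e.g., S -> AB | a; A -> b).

Nullable: {U}; after ε-elimination: S -> e | aa | aSa | aUa; U -> a | e | eU | eUU.
No unit productions to eliminate.
TERM: introduce A -> a, B -> e and substitute in every rule of length ≥2.
BIN: S -> ASA becomes S -> AC, C -> SA; S -> AUA becomes S -> AD, D -> UA; U -> BUU becomes U -> BE, E -> UU.

S -> e | AA | AC | AD; A -> a; B -> e; C -> SA; D -> UA; E -> UU; U -> a | e | BE | BU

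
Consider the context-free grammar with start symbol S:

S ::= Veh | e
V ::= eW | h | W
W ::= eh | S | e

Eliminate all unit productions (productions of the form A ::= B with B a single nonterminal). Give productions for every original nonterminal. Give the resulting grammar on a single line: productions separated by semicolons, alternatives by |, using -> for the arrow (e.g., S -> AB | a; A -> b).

Unit productions: V->W, W->S.
Unit pairs (A ⇒* B via units): (V,S), (V,W), (W,S).
S: inherits non-unit rules of {S} → Veh | e.
V: inherits non-unit rules of {S, V, W} → Veh | e | eW | eh | h.
W: inherits non-unit rules of {S, W} → Veh | e | eh.

S -> e | Veh; V -> e | h | eW | eh | Veh; W -> e | eh | Veh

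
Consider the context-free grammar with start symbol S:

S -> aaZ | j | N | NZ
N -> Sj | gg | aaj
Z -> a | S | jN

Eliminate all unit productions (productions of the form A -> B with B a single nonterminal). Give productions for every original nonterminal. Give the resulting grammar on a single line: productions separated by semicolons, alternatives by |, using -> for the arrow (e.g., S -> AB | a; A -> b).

Unit productions: S->N, Z->S.
Unit pairs (A ⇒* B via units): (S,N), (Z,N), (Z,S).
S: inherits non-unit rules of {N, S} → NZ | Sj | aaZ | aaj | gg | j.
N: inherits non-unit rules of {N} → Sj | aaj | gg.
Z: inherits non-unit rules of {N, S, Z} → NZ | Sj | a | aaZ | aaj | gg | j | jN.

S -> j | NZ | Sj | gg | aaZ | aaj; N -> Sj | gg | aaj; Z -> a | j | NZ | Sj | gg | jN | aaZ | aaj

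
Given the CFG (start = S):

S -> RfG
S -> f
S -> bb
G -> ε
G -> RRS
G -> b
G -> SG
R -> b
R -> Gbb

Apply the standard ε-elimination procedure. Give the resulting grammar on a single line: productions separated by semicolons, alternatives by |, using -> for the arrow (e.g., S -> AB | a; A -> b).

S -> f | Rf | bb | RfG; G -> S | b | SG | RRS; R -> b | bb | Gbb

Nullable set: {G}.
S -> RfG: G nullable, giving Rf | RfG.
Drop G -> ε.
G -> SG: G nullable, giving S | SG.
R -> Gbb: G nullable, giving Gbb | bb.
Unchanged (no nullable symbols): S -> bb; S -> f; G -> RRS; G -> b; R -> b.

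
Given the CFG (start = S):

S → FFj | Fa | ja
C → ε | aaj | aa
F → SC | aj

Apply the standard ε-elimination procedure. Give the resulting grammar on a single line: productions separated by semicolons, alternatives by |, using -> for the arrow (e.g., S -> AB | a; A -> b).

Nullable set: {C}.
Drop C -> ε.
F -> SC: C nullable, giving S | SC.
Unchanged (no nullable symbols): S -> FFj; S -> Fa; S -> ja; C -> aa; C -> aaj; F -> aj.

S -> Fa | ja | FFj; C -> aa | aaj; F -> S | SC | aj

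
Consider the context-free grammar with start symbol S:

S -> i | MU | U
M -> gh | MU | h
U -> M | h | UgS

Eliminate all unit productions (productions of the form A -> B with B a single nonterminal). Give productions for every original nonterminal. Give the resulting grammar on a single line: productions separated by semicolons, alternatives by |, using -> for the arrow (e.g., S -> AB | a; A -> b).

S -> h | i | MU | gh | UgS; M -> h | MU | gh; U -> h | MU | gh | UgS

Unit productions: S->U, U->M.
Unit pairs (A ⇒* B via units): (S,M), (S,U), (U,M).
S: inherits non-unit rules of {M, S, U} → MU | UgS | gh | h | i.
M: inherits non-unit rules of {M} → MU | gh | h.
U: inherits non-unit rules of {M, U} → MU | UgS | gh | h.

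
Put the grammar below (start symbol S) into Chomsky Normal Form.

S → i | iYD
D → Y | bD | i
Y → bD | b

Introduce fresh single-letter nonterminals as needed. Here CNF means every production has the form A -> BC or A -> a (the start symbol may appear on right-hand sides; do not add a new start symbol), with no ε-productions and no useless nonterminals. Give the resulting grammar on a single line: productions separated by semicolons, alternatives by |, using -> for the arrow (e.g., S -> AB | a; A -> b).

No ε-productions.
After unit-elimination: S -> i | iYD; D -> b | i | bD; Y -> b | bD.
TERM: introduce A -> b, B -> i and substitute in every rule of length ≥2.
BIN: S -> BYD becomes S -> BC, C -> YD.

S -> i | BC; A -> b; B -> i; C -> YD; D -> b | i | AD; Y -> b | AD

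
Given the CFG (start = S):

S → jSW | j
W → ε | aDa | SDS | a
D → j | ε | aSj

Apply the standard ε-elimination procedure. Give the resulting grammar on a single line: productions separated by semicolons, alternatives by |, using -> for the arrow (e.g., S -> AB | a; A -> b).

S -> j | jS | jSW; D -> j | aSj; W -> a | SS | aa | SDS | aDa

Nullable set: {D, W}.
S -> jSW: W nullable, giving jS | jSW.
Drop D -> ε.
Drop W -> ε.
W -> SDS: D nullable, giving SDS | SS.
W -> aDa: D nullable, giving aDa | aa.
Unchanged (no nullable symbols): S -> j; D -> aSj; D -> j; W -> a.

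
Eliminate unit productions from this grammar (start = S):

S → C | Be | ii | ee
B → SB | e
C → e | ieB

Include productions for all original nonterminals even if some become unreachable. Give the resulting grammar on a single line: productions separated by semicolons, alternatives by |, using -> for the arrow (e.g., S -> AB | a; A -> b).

Unit productions: S->C.
Unit pairs (A ⇒* B via units): (S,C).
S: inherits non-unit rules of {C, S} → Be | e | ee | ieB | ii.
B: inherits non-unit rules of {B} → SB | e.
C: inherits non-unit rules of {C} → e | ieB.

S -> e | Be | ee | ii | ieB; B -> e | SB; C -> e | ieB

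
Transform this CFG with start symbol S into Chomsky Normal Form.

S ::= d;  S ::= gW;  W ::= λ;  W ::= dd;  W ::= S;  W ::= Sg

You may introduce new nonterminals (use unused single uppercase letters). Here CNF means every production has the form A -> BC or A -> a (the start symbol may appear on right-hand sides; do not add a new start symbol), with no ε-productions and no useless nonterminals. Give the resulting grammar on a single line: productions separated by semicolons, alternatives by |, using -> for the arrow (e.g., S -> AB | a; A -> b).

S -> d | g | AW; A -> g; B -> d; W -> d | g | AW | BB | SA

Nullable: {W}; after ε-elimination: S -> d | g | gW; W -> S | Sg | dd.
After unit-elimination: S -> d | g | gW; W -> d | g | Sg | dd | gW.
TERM: introduce B -> d, A -> g and substitute in every rule of length ≥2.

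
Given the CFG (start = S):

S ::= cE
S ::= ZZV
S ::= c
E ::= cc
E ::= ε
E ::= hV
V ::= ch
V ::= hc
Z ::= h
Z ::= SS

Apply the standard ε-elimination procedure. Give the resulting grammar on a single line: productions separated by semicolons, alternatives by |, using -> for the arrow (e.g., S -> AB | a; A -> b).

Nullable set: {E}.
S -> cE: E nullable, giving c | cE.
Drop E -> ε.
Unchanged (no nullable symbols): S -> ZZV; S -> c; E -> cc; E -> hV; V -> ch; V -> hc; Z -> SS; Z -> h.

S -> c | cE | ZZV; E -> cc | hV; V -> ch | hc; Z -> h | SS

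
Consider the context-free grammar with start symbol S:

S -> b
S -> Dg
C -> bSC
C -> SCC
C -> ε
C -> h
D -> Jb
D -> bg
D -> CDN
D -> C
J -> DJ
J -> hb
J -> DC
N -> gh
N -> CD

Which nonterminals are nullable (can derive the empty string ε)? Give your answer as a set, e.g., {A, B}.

{C, D, J, N}

Directly nullable (have an ε-rule): {C}.
D is nullable via D -> C (every symbol on the right is already known nullable).
J is nullable via J -> DC (every symbol on the right is already known nullable).
N is nullable via N -> CD (every symbol on the right is already known nullable).
Not nullable: S — each has a terminal in every rule's right-hand side or depends on a non-nullable symbol.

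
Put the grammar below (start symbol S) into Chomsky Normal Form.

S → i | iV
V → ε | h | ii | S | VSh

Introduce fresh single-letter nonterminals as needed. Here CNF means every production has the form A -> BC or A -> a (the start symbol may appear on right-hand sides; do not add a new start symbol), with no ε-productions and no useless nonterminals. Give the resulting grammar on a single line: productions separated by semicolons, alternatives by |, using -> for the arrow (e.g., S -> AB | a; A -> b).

S -> i | AV; A -> i; B -> h; C -> SB; V -> h | i | AA | AV | SB | VC

Nullable: {V}; after ε-elimination: S -> i | iV; V -> S | h | Sh | ii | VSh.
After unit-elimination: S -> i | iV; V -> h | i | Sh | iV | ii | VSh.
TERM: introduce B -> h, A -> i and substitute in every rule of length ≥2.
BIN: V -> VSB becomes V -> VC, C -> SB.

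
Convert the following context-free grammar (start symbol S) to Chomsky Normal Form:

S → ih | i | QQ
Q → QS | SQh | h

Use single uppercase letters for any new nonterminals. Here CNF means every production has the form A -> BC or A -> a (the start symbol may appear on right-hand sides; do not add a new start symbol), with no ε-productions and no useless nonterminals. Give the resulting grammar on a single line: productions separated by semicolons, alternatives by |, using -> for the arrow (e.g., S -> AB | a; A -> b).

S -> i | BA | QQ; A -> h; B -> i; C -> QA; Q -> h | QS | SC

No ε-productions.
No unit productions to eliminate.
TERM: introduce A -> h, B -> i and substitute in every rule of length ≥2.
BIN: Q -> SQA becomes Q -> SC, C -> QA.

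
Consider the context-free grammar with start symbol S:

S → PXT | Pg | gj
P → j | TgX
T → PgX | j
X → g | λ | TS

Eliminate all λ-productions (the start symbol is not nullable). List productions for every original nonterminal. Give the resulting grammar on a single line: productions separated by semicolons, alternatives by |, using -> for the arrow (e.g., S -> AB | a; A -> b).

S -> PT | Pg | gj | PXT; P -> j | Tg | TgX; T -> j | Pg | PgX; X -> g | TS

Nullable set: {X}.
S -> PXT: X nullable, giving PT | PXT.
P -> TgX: X nullable, giving Tg | TgX.
T -> PgX: X nullable, giving Pg | PgX.
Drop X -> λ.
Unchanged (no nullable symbols): S -> Pg; S -> gj; P -> j; T -> j; X -> TS; X -> g.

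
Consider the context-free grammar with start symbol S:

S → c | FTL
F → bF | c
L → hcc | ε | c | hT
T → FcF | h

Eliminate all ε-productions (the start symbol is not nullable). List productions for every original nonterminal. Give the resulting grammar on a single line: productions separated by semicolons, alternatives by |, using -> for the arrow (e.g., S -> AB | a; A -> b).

S -> c | FT | FTL; F -> c | bF; L -> c | hT | hcc; T -> h | FcF

Nullable set: {L}.
S -> FTL: L nullable, giving FT | FTL.
Drop L -> ε.
Unchanged (no nullable symbols): S -> c; F -> bF; F -> c; L -> c; L -> hT; L -> hcc; T -> FcF; T -> h.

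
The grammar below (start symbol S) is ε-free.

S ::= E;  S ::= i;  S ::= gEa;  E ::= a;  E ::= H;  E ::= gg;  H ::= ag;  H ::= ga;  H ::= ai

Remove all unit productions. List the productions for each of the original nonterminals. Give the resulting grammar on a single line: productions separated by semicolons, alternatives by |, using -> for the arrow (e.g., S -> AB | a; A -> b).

S -> a | i | ag | ai | ga | gg | gEa; E -> a | ag | ai | ga | gg; H -> ag | ai | ga

Unit productions: E->H, S->E.
Unit pairs (A ⇒* B via units): (E,H), (S,E), (S,H).
S: inherits non-unit rules of {E, H, S} → a | ag | ai | gEa | ga | gg | i.
E: inherits non-unit rules of {E, H} → a | ag | ai | ga | gg.
H: inherits non-unit rules of {H} → ag | ai | ga.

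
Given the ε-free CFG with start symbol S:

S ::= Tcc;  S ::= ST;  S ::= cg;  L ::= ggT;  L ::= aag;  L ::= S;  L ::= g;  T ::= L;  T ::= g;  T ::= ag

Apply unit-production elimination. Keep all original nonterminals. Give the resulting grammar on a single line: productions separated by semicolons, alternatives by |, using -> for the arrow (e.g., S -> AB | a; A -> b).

S -> ST | cg | Tcc; L -> g | ST | cg | Tcc | aag | ggT; T -> g | ST | ag | cg | Tcc | aag | ggT

Unit productions: L->S, T->L.
Unit pairs (A ⇒* B via units): (L,S), (T,L), (T,S).
S: inherits non-unit rules of {S} → ST | Tcc | cg.
L: inherits non-unit rules of {L, S} → ST | Tcc | aag | cg | g | ggT.
T: inherits non-unit rules of {L, S, T} → ST | Tcc | aag | ag | cg | g | ggT.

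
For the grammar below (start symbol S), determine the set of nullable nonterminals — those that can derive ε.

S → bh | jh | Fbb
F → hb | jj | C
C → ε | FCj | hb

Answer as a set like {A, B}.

{C, F}

Directly nullable (have an ε-rule): {C}.
F is nullable via F -> C (every symbol on the right is already known nullable).
Not nullable: S — each has a terminal in every rule's right-hand side or depends on a non-nullable symbol.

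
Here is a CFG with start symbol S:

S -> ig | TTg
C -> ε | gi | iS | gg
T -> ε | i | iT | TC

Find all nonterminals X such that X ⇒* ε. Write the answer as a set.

{C, T}

Directly nullable (have an ε-rule): {C, T}.
Not nullable: S — each has a terminal in every rule's right-hand side or depends on a non-nullable symbol.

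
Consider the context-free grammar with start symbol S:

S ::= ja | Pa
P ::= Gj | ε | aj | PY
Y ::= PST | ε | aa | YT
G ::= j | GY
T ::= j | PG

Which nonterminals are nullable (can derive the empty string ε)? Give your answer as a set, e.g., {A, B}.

Directly nullable (have an ε-rule): {P, Y}.
Not nullable: G, S, T — each has a terminal in every rule's right-hand side or depends on a non-nullable symbol.

{P, Y}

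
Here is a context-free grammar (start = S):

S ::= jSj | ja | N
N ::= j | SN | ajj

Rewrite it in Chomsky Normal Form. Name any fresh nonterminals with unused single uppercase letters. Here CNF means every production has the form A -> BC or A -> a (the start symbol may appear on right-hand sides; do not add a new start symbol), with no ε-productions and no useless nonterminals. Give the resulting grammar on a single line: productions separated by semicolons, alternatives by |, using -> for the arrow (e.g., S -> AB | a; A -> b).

No ε-productions.
After unit-elimination: S -> j | SN | ja | ajj | jSj; N -> j | SN | ajj.
TERM: introduce A -> a, B -> j and substitute in every rule of length ≥2.
BIN: N -> ABB becomes N -> AC, C -> BB; S -> ABB becomes S -> AD, D -> BB; S -> BSB becomes S -> BE, E -> SB.

S -> j | AD | BA | BE | SN; A -> a; B -> j; C -> BB; D -> BB; E -> SB; N -> j | AC | SN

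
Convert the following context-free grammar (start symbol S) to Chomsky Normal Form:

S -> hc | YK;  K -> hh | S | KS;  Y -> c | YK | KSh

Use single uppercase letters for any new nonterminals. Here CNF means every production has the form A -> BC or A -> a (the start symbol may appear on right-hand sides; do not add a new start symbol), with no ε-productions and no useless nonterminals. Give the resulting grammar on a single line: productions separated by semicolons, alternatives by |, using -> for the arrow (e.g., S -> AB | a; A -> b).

No ε-productions.
After unit-elimination: S -> YK | hc; K -> KS | YK | hc | hh; Y -> c | YK | KSh.
TERM: introduce B -> c, A -> h and substitute in every rule of length ≥2.
BIN: Y -> KSA becomes Y -> KC, C -> SA.

S -> AB | YK; A -> h; B -> c; C -> SA; K -> AA | AB | KS | YK; Y -> c | KC | YK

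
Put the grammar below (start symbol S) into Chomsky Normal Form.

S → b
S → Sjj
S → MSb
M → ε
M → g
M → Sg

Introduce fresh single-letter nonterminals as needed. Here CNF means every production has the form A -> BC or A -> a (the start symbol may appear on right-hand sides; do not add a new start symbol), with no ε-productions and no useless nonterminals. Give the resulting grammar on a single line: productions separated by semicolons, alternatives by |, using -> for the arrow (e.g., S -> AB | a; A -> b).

S -> b | MD | SB | SE; A -> g; B -> b; C -> j; D -> SB; E -> CC; M -> g | SA

Nullable: {M}; after ε-elimination: S -> b | Sb | MSb | Sjj; M -> g | Sg.
No unit productions to eliminate.
TERM: introduce B -> b, A -> g, C -> j and substitute in every rule of length ≥2.
BIN: S -> MSB becomes S -> MD, D -> SB; S -> SCC becomes S -> SE, E -> CC.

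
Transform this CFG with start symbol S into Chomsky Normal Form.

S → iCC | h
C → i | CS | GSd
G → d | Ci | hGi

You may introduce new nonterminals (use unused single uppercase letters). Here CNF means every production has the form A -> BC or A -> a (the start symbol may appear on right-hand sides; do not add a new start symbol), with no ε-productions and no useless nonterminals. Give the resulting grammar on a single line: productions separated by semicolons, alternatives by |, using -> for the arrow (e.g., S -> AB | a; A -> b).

S -> h | BH; A -> d; B -> i; C -> i | CS | GE; D -> h; E -> SA; F -> GB; G -> d | CB | DF; H -> CC

No ε-productions.
No unit productions to eliminate.
TERM: introduce A -> d, D -> h, B -> i and substitute in every rule of length ≥2.
BIN: C -> GSA becomes C -> GE, E -> SA; G -> DGB becomes G -> DF, F -> GB; S -> BCC becomes S -> BH, H -> CC.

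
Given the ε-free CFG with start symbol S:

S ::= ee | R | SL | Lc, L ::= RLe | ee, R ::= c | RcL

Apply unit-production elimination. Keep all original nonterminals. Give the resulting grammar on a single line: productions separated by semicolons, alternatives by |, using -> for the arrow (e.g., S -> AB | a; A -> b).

Unit productions: S->R.
Unit pairs (A ⇒* B via units): (S,R).
S: inherits non-unit rules of {R, S} → Lc | RcL | SL | c | ee.
L: inherits non-unit rules of {L} → RLe | ee.
R: inherits non-unit rules of {R} → RcL | c.

S -> c | Lc | SL | ee | RcL; L -> ee | RLe; R -> c | RcL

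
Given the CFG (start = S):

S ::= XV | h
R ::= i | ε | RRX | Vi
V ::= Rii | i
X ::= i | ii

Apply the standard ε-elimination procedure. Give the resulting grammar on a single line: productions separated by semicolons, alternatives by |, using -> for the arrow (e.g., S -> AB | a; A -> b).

S -> h | XV; R -> X | i | RX | Vi | RRX; V -> i | ii | Rii; X -> i | ii

Nullable set: {R}.
Drop R -> ε.
R -> RRX: R, R nullable, giving RRX | RX | X.
V -> Rii: R nullable, giving Rii | ii.
Unchanged (no nullable symbols): S -> XV; S -> h; R -> Vi; R -> i; V -> i; X -> i; X -> ii.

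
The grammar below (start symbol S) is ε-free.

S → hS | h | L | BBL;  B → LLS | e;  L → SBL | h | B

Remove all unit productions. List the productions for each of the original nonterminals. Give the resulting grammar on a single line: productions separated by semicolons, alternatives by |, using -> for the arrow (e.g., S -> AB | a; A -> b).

S -> e | h | hS | BBL | LLS | SBL; B -> e | LLS; L -> e | h | LLS | SBL

Unit productions: L->B, S->L.
Unit pairs (A ⇒* B via units): (L,B), (S,B), (S,L).
S: inherits non-unit rules of {B, L, S} → BBL | LLS | SBL | e | h | hS.
B: inherits non-unit rules of {B} → LLS | e.
L: inherits non-unit rules of {B, L} → LLS | SBL | e | h.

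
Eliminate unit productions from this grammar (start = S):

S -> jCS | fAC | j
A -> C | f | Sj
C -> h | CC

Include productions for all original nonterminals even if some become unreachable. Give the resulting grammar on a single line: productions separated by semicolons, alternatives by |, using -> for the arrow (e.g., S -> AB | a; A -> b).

S -> j | fAC | jCS; A -> f | h | CC | Sj; C -> h | CC

Unit productions: A->C.
Unit pairs (A ⇒* B via units): (A,C).
S: inherits non-unit rules of {S} → fAC | j | jCS.
A: inherits non-unit rules of {A, C} → CC | Sj | f | h.
C: inherits non-unit rules of {C} → CC | h.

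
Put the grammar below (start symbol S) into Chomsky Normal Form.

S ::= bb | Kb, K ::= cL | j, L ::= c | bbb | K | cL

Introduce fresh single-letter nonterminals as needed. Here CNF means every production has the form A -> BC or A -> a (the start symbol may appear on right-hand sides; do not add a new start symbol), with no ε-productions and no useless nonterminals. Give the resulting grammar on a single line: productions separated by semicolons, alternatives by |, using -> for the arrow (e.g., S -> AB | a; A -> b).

S -> BB | KB; A -> c; B -> b; C -> BB; K -> j | AL; L -> c | j | AL | BC

No ε-productions.
After unit-elimination: S -> Kb | bb; K -> j | cL; L -> c | j | cL | bbb.
TERM: introduce B -> b, A -> c and substitute in every rule of length ≥2.
BIN: L -> BBB becomes L -> BC, C -> BB.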